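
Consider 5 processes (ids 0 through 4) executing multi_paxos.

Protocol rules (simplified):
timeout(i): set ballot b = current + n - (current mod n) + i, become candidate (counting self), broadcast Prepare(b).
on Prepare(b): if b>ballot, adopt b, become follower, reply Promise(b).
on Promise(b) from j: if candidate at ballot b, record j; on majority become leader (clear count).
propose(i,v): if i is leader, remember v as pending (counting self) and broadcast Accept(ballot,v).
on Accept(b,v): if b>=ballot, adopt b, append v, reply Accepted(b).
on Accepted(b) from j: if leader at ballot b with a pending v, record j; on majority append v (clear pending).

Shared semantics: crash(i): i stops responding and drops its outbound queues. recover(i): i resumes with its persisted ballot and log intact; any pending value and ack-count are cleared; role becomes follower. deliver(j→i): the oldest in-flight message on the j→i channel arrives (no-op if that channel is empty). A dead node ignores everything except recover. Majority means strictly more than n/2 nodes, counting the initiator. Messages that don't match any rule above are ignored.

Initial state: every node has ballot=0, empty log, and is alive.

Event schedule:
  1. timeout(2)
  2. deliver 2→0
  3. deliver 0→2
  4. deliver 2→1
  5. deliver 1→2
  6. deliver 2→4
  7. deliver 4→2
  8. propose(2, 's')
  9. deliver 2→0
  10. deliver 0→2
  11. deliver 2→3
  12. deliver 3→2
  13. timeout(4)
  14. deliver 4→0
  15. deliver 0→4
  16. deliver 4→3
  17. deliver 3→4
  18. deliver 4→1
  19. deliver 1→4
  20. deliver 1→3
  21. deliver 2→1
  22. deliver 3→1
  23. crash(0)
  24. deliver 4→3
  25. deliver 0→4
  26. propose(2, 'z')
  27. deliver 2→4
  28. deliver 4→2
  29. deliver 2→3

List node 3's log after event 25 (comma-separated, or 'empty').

empty

1. timeout(2):  <2:cand b7 ->
2. deliver 2→0:  <0:foll b7 ->
3. deliver 0→2:  nop
4. deliver 2→1:  <1:foll b7 ->
5. deliver 1→2:  <2:lead b7 ->
6. deliver 2→4:  <4:foll b7 ->
7. deliver 4→2:  nop
8. propose(2,'s'):  nop
9. deliver 2→0:  <0:foll b7 s>
10. deliver 0→2:  nop
11. deliver 2→3:  <3:foll b7 ->
12. deliver 3→2:  nop
13. timeout(4):  <4:cand b14 ->
14. deliver 4→0:  <0:foll b14 s>
15. deliver 0→4:  nop
16. deliver 4→3:  <3:foll b14 ->
17. deliver 3→4:  <4:lead b14 ->
18. deliver 4→1:  <1:foll b14 ->
19. deliver 1→4:  nop
20. deliver 1→3:  nop
21. deliver 2→1:  nop
22. deliver 3→1:  nop
23. crash(0):  <0:✗foll b14 s>
24. deliver 4→3:  nop
25. deliver 0→4:  nop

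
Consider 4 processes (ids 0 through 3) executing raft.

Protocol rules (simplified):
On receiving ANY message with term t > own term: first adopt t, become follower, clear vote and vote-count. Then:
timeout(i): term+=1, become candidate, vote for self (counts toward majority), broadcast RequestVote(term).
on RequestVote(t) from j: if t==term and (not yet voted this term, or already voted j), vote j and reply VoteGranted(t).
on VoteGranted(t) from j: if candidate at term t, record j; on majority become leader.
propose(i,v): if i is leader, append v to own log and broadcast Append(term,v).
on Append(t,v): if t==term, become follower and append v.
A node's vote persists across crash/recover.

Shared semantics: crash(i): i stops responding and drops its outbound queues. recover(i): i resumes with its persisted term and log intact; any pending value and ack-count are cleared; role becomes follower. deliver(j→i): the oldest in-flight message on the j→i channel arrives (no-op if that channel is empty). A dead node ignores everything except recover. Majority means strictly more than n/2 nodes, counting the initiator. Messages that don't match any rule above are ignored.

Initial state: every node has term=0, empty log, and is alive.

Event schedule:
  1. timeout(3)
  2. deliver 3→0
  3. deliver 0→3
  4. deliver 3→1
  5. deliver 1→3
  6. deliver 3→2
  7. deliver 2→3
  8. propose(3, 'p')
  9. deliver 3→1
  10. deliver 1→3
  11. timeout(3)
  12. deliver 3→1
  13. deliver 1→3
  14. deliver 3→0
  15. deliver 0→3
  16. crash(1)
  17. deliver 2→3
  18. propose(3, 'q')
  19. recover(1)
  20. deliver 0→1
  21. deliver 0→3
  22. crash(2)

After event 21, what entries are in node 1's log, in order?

p

1. timeout(3):  <3:cand t1 ->
2. deliver 3→0:  <0:foll t1 ->
3. deliver 0→3:  nop
4. deliver 3→1:  <1:foll t1 ->
5. deliver 1→3:  <3:lead t1 ->
6. deliver 3→2:  <2:foll t1 ->
7. deliver 2→3:  nop
8. propose(3,'p'):  <3:lead t1 p>
9. deliver 3→1:  <1:foll t1 p>
10. deliver 1→3:  nop
11. timeout(3):  <3:cand t2 p>
12. deliver 3→1:  <1:foll t2 p>
13. deliver 1→3:  nop
14. deliver 3→0:  <0:foll t1 p>
15. deliver 0→3:  nop
16. crash(1):  <1:✗foll t2 p>
17. deliver 2→3:  nop
18. propose(3,'q'):  nop
19. recover(1):  <1:foll t2 p>
20. deliver 0→1:  nop
21. deliver 0→3:  nop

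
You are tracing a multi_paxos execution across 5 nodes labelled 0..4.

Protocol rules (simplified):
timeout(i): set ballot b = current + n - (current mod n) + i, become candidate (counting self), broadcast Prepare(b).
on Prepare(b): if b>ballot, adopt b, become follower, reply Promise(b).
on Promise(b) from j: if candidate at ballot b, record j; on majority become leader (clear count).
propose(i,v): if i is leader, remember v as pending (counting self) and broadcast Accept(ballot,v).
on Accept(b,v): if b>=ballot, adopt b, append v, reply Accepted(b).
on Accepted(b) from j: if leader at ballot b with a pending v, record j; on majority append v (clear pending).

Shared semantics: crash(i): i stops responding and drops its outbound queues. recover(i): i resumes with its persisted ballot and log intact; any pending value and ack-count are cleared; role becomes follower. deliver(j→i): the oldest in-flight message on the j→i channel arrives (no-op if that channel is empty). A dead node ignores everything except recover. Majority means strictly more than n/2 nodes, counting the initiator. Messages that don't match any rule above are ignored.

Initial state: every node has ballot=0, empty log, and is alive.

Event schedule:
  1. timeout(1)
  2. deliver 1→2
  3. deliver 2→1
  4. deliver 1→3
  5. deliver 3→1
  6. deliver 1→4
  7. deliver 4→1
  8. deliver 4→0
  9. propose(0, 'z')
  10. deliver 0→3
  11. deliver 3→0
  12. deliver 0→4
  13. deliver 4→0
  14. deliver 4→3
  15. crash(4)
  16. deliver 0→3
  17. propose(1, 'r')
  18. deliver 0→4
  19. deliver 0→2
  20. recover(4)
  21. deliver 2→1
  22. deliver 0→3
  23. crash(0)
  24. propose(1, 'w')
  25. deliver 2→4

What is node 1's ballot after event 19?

6

1. timeout(1):  <1:cand b6 ->
2. deliver 1→2:  <2:foll b6 ->
3. deliver 2→1:  nop
4. deliver 1→3:  <3:foll b6 ->
5. deliver 3→1:  <1:lead b6 ->
6. deliver 1→4:  <4:foll b6 ->
7. deliver 4→1:  nop
8. deliver 4→0:  nop
9. propose(0,'z'):  nop
10. deliver 0→3:  nop
11. deliver 3→0:  nop
12. deliver 0→4:  nop
13. deliver 4→0:  nop
14. deliver 4→3:  nop
15. crash(4):  <4:✗foll b6 ->
16. deliver 0→3:  nop
17. propose(1,'r'):  nop
18. deliver 0→4:  nop
19. deliver 0→2:  nop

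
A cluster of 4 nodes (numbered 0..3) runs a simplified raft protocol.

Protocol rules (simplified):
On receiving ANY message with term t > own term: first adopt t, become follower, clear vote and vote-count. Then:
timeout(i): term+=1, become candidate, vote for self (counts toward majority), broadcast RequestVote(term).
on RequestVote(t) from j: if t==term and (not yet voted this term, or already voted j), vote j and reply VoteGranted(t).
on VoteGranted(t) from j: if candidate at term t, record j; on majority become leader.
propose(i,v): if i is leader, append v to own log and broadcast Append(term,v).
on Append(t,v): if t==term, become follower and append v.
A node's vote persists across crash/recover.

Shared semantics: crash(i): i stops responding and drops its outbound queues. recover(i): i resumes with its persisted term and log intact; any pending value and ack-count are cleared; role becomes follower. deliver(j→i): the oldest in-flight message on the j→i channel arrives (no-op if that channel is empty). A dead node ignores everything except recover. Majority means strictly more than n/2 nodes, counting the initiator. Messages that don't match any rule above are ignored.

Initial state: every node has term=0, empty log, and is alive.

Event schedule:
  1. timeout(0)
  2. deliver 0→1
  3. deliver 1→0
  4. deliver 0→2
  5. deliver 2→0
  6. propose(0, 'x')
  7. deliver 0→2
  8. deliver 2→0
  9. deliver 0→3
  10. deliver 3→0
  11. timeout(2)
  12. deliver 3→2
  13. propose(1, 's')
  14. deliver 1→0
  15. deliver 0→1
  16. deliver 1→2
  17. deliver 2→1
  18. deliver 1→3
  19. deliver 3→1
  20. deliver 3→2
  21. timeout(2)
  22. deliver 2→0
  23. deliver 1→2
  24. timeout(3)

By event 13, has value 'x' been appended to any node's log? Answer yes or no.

yes

1. timeout(0):  <0:cand t1 ->
2. deliver 0→1:  <1:foll t1 ->
3. deliver 1→0:  nop
4. deliver 0→2:  <2:foll t1 ->
5. deliver 2→0:  <0:lead t1 ->
6. propose(0,'x'):  <0:lead t1 x>
7. deliver 0→2:  <2:foll t1 x>
8. deliver 2→0:  nop
9. deliver 0→3:  <3:foll t1 ->
10. deliver 3→0:  nop
11. timeout(2):  <2:cand t2 x>
12. deliver 3→2:  nop
13. propose(1,'s'):  nop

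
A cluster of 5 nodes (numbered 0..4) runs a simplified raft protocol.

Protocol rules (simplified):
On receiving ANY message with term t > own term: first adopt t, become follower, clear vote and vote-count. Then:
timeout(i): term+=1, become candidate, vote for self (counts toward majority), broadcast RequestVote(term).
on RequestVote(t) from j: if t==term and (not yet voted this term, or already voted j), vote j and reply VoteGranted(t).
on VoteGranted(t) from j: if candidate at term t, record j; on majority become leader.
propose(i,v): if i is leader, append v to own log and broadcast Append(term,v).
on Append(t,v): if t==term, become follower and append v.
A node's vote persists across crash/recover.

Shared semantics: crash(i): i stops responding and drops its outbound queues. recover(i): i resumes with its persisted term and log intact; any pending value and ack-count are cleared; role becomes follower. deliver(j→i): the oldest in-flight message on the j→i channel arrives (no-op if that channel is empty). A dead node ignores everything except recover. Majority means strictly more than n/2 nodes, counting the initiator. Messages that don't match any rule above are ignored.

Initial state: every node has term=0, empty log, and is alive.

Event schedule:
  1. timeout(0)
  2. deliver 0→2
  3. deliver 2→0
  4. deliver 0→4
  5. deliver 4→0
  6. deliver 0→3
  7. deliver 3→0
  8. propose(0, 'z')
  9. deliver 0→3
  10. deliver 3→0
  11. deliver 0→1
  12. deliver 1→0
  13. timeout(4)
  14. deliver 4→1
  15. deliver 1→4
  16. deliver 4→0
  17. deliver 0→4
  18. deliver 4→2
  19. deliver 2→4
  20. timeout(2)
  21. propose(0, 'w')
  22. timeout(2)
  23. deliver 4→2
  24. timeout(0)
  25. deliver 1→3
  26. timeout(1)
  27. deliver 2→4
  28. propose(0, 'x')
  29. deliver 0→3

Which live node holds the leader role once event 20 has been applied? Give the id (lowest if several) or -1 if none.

e1 timeout(0): 0[cand,t=1,-]
e2 deliver 0→2: 2[foll,t=1,-]
e3 deliver 2→0: ·
e4 deliver 0→4: 4[foll,t=1,-]
e5 deliver 4→0: 0[lead,t=1,-]
e6 deliver 0→3: 3[foll,t=1,-]
e7 deliver 3→0: ·
e8 propose(0,'z'): 0[lead,t=1,z]
e9 deliver 0→3: 3[foll,t=1,z]
e10 deliver 3→0: ·
e11 deliver 0→1: 1[foll,t=1,-]
e12 deliver 1→0: ·
e13 timeout(4): 4[cand,t=2,-]
e14 deliver 4→1: 1[foll,t=2,-]
e15 deliver 1→4: ·
e16 deliver 4→0: 0[foll,t=2,z]
e17 deliver 0→4: ·
e18 deliver 4→2: 2[foll,t=2,-]
e19 deliver 2→4: 4[lead,t=2,-]
e20 timeout(2): 2[cand,t=3,-]

4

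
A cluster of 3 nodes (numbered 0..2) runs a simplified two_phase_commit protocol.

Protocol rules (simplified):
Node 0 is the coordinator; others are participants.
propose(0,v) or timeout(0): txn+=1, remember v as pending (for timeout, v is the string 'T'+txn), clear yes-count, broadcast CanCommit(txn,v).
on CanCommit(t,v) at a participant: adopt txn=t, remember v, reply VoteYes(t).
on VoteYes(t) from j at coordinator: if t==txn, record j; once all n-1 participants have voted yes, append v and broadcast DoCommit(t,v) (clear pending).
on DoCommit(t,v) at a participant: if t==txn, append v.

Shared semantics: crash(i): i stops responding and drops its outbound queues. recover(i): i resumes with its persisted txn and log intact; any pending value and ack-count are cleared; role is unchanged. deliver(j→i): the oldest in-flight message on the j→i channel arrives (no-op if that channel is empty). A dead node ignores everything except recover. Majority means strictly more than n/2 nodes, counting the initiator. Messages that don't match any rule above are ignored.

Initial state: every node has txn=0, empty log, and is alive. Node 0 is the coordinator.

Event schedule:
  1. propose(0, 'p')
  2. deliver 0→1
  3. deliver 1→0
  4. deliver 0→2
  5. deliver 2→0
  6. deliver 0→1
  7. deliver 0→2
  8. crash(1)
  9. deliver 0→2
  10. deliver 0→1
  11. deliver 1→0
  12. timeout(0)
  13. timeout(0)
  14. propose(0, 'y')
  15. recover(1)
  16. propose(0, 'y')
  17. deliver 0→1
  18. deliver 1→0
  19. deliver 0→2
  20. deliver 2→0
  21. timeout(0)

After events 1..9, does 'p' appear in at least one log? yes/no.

yes

[1] propose(0,'p') → N0(coor t1 [-])
[2] deliver 0→1 → N1(part t1 [-])
[3] deliver 1→0 → ∅
[4] deliver 0→2 → N2(part t1 [-])
[5] deliver 2→0 → N0(coor t1 [p])
[6] deliver 0→1 → N1(part t1 [p])
[7] deliver 0→2 → N2(part t1 [p])
[8] crash(1) → N1(✗part t1 [p])
[9] deliver 0→2 → ∅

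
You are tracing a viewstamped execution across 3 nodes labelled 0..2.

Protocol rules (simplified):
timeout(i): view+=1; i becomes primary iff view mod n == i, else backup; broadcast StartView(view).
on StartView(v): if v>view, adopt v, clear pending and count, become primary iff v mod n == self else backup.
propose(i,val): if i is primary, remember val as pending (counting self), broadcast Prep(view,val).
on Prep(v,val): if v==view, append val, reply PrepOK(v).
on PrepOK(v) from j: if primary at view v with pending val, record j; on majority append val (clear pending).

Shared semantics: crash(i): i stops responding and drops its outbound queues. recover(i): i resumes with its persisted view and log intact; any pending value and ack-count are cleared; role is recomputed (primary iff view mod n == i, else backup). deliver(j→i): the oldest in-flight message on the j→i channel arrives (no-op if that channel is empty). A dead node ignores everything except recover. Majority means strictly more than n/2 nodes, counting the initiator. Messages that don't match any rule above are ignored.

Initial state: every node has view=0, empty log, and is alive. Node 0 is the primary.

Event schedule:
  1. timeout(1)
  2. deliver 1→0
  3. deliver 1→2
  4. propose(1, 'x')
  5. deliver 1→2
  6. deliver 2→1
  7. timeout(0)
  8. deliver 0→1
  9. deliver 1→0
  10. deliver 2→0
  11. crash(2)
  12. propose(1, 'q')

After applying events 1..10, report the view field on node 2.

1

[1] timeout(1) → N1(prim v1 [-])
[2] deliver 1→0 → N0(back v1 [-])
[3] deliver 1→2 → N2(back v1 [-])
[4] propose(1,'x') → ∅
[5] deliver 1→2 → N2(back v1 [x])
[6] deliver 2→1 → N1(prim v1 [x])
[7] timeout(0) → N0(back v2 [-])
[8] deliver 0→1 → N1(back v2 [x])
[9] deliver 1→0 → ∅
[10] deliver 2→0 → ∅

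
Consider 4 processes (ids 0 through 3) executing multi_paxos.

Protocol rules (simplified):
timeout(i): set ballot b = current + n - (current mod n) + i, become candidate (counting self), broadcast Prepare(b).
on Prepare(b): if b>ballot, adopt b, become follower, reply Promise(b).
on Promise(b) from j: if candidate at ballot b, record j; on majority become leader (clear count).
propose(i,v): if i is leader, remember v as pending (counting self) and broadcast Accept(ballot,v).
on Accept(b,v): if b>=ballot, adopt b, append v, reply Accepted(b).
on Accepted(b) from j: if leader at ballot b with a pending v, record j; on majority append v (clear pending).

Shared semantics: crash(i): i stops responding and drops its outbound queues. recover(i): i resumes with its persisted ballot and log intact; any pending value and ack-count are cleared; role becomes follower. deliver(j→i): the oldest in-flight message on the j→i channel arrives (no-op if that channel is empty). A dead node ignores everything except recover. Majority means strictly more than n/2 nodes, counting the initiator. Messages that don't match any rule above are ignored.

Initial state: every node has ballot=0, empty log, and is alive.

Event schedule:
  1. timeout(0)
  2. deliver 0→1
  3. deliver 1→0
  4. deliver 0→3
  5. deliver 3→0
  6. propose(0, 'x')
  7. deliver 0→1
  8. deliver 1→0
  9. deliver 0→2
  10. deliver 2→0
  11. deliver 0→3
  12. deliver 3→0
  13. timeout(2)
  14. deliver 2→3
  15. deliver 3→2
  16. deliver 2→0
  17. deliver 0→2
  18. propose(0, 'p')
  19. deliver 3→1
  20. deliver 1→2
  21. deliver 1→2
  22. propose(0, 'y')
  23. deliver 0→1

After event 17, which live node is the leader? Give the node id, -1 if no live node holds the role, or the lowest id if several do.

-1

1. timeout(0):  <0:cand b4 ->
2. deliver 0→1:  <1:foll b4 ->
3. deliver 1→0:  nop
4. deliver 0→3:  <3:foll b4 ->
5. deliver 3→0:  <0:lead b4 ->
6. propose(0,'x'):  nop
7. deliver 0→1:  <1:foll b4 x>
8. deliver 1→0:  nop
9. deliver 0→2:  <2:foll b4 ->
10. deliver 2→0:  nop
11. deliver 0→3:  <3:foll b4 x>
12. deliver 3→0:  <0:lead b4 x>
13. timeout(2):  <2:cand b10 ->
14. deliver 2→3:  <3:foll b10 x>
15. deliver 3→2:  nop
16. deliver 2→0:  <0:foll b10 x>
17. deliver 0→2:  nop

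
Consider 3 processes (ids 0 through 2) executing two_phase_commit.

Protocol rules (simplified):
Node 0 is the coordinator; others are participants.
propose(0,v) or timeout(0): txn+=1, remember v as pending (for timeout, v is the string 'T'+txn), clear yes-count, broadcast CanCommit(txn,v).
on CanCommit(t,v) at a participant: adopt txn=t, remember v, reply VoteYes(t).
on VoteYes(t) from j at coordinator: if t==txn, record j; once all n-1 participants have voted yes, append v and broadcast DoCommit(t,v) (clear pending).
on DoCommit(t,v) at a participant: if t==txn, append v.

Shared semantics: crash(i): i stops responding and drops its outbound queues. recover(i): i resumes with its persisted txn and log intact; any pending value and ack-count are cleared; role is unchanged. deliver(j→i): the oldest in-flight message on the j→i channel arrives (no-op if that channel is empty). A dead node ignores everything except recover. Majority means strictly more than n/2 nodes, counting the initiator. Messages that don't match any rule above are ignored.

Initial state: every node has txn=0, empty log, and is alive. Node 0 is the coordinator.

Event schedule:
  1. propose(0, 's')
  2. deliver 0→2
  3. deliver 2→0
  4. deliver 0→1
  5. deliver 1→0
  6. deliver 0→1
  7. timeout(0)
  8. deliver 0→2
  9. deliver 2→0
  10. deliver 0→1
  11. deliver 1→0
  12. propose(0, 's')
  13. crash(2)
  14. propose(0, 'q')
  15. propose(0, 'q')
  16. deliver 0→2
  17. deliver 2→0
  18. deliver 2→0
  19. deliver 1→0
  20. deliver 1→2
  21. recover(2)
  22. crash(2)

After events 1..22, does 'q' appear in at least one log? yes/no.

e1 propose(0,'s'): 0[coor,t=1,-]
e2 deliver 0→2: 2[part,t=1,-]
e3 deliver 2→0: ·
e4 deliver 0→1: 1[part,t=1,-]
e5 deliver 1→0: 0[coor,t=1,s]
e6 deliver 0→1: 1[part,t=1,s]
e7 timeout(0): 0[coor,t=2,s]
e8 deliver 0→2: 2[part,t=1,s]
e9 deliver 2→0: ·
e10 deliver 0→1: 1[part,t=2,s]
e11 deliver 1→0: ·
e12 propose(0,'s'): 0[coor,t=3,s]
e13 crash(2): 2[✗part,t=1,s]
e14 propose(0,'q'): 0[coor,t=4,s]
e15 propose(0,'q'): 0[coor,t=5,s]
e16 deliver 0→2: ·
e17 deliver 2→0: ·
e18 deliver 2→0: ·
e19 deliver 1→0: ·
e20 deliver 1→2: ·
e21 recover(2): 2[part,t=1,s]
e22 crash(2): 2[✗part,t=1,s]

no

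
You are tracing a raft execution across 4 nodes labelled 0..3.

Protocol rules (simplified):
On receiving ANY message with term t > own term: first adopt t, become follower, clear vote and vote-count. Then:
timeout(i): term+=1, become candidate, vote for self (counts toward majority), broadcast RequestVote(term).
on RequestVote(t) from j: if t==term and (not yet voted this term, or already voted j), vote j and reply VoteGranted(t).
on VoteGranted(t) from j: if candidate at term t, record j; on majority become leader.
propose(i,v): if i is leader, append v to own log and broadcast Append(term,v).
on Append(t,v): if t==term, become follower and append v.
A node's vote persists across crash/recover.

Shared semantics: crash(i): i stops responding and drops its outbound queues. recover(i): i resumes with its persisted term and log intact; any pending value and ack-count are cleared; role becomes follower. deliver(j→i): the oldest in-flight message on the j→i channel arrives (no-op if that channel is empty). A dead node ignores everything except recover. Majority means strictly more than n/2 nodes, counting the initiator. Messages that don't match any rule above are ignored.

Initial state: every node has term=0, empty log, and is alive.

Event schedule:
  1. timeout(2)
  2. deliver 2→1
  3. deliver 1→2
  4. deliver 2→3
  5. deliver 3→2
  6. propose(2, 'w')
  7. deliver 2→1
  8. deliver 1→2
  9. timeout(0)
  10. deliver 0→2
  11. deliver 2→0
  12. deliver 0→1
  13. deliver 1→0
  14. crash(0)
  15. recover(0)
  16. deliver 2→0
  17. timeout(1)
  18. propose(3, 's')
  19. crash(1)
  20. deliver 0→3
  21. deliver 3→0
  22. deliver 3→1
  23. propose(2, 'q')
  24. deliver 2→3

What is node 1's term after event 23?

2

step 1 timeout(2): 2={cand,t=1,log=-}
step 2 deliver 2→1: 1={foll,t=1,log=-}
step 3 deliver 1→2: —
step 4 deliver 2→3: 3={foll,t=1,log=-}
step 5 deliver 3→2: 2={lead,t=1,log=-}
step 6 propose(2,'w'): 2={lead,t=1,log=w}
step 7 deliver 2→1: 1={foll,t=1,log=w}
step 8 deliver 1→2: —
step 9 timeout(0): 0={cand,t=1,log=-}
step 10 deliver 0→2: —
step 11 deliver 2→0: —
step 12 deliver 0→1: —
step 13 deliver 1→0: —
step 14 crash(0): 0={✗cand,t=1,log=-}
step 15 recover(0): 0={foll,t=1,log=-}
step 16 deliver 2→0: 0={foll,t=1,log=w}
step 17 timeout(1): 1={cand,t=2,log=w}
step 18 propose(3,'s'): —
step 19 crash(1): 1={✗cand,t=2,log=w}
step 20 deliver 0→3: —
step 21 deliver 3→0: —
step 22 deliver 3→1: —
step 23 propose(2,'q'): 2={lead,t=1,log=w,q}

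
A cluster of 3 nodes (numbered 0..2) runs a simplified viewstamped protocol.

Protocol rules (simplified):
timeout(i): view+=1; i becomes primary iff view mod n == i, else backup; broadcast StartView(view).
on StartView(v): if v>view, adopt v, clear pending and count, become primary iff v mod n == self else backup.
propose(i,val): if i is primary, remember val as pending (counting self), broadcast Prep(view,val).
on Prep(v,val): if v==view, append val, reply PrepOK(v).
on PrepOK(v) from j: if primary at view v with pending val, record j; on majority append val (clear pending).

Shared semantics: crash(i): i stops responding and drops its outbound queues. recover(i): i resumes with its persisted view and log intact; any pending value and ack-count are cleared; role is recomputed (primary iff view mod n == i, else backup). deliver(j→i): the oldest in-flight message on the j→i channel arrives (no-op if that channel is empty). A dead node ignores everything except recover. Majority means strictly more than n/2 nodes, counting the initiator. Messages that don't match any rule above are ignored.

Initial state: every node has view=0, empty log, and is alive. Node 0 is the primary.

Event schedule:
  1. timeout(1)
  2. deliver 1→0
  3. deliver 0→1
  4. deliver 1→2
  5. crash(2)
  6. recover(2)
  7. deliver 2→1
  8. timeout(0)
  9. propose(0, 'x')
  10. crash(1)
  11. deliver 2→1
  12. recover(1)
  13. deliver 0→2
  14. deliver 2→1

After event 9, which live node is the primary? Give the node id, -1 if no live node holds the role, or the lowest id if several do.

[1] timeout(1) → N1(prim v1 [-])
[2] deliver 1→0 → N0(back v1 [-])
[3] deliver 0→1 → ∅
[4] deliver 1→2 → N2(back v1 [-])
[5] crash(2) → N2(✗back v1 [-])
[6] recover(2) → N2(back v1 [-])
[7] deliver 2→1 → ∅
[8] timeout(0) → N0(back v2 [-])
[9] propose(0,'x') → ∅

1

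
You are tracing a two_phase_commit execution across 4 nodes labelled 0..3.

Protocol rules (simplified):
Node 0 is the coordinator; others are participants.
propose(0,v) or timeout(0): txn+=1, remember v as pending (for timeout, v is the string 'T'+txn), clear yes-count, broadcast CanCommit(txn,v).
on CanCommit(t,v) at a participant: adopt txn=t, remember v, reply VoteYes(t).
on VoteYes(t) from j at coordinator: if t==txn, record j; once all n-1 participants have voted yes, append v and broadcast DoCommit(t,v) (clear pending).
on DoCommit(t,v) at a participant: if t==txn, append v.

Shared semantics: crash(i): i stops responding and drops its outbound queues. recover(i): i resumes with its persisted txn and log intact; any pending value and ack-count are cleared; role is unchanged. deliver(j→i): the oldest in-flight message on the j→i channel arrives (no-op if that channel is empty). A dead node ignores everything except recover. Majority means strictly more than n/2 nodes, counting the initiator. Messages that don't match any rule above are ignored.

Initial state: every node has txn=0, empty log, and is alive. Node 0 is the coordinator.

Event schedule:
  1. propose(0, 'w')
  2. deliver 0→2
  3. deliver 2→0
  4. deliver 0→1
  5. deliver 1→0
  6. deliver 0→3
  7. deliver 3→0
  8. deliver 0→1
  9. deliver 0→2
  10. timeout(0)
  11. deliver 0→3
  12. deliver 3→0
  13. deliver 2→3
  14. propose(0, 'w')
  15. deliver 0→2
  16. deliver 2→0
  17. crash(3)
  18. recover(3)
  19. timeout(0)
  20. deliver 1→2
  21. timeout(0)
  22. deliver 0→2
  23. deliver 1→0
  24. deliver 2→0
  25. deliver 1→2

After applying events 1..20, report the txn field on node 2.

2

step 1 propose(0,'w'): 0={coor,t=1,log=-}
step 2 deliver 0→2: 2={part,t=1,log=-}
step 3 deliver 2→0: —
step 4 deliver 0→1: 1={part,t=1,log=-}
step 5 deliver 1→0: —
step 6 deliver 0→3: 3={part,t=1,log=-}
step 7 deliver 3→0: 0={coor,t=1,log=w}
step 8 deliver 0→1: 1={part,t=1,log=w}
step 9 deliver 0→2: 2={part,t=1,log=w}
step 10 timeout(0): 0={coor,t=2,log=w}
step 11 deliver 0→3: 3={part,t=1,log=w}
step 12 deliver 3→0: —
step 13 deliver 2→3: —
step 14 propose(0,'w'): 0={coor,t=3,log=w}
step 15 deliver 0→2: 2={part,t=2,log=w}
step 16 deliver 2→0: —
step 17 crash(3): 3={✗part,t=1,log=w}
step 18 recover(3): 3={part,t=1,log=w}
step 19 timeout(0): 0={coor,t=4,log=w}
step 20 deliver 1→2: —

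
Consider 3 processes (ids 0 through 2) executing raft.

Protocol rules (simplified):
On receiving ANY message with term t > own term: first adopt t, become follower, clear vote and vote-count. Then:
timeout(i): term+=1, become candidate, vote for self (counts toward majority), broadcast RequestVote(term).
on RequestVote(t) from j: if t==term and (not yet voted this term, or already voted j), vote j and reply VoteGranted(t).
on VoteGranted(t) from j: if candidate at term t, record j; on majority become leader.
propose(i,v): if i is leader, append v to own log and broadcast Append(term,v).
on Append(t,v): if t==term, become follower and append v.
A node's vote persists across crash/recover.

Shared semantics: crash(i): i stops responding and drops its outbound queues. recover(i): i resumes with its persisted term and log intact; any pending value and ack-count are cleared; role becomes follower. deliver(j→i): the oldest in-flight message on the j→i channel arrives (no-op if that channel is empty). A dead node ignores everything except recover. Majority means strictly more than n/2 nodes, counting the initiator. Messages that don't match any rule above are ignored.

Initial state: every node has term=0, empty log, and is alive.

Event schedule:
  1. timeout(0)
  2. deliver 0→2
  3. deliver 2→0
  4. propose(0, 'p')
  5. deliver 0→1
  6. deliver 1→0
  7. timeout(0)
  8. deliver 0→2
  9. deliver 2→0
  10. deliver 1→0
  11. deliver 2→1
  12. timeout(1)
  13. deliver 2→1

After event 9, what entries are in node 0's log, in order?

step 1 timeout(0): 0={cand,t=1,log=-}
step 2 deliver 0→2: 2={foll,t=1,log=-}
step 3 deliver 2→0: 0={lead,t=1,log=-}
step 4 propose(0,'p'): 0={lead,t=1,log=p}
step 5 deliver 0→1: 1={foll,t=1,log=-}
step 6 deliver 1→0: —
step 7 timeout(0): 0={cand,t=2,log=p}
step 8 deliver 0→2: 2={foll,t=1,log=p}
step 9 deliver 2→0: —

p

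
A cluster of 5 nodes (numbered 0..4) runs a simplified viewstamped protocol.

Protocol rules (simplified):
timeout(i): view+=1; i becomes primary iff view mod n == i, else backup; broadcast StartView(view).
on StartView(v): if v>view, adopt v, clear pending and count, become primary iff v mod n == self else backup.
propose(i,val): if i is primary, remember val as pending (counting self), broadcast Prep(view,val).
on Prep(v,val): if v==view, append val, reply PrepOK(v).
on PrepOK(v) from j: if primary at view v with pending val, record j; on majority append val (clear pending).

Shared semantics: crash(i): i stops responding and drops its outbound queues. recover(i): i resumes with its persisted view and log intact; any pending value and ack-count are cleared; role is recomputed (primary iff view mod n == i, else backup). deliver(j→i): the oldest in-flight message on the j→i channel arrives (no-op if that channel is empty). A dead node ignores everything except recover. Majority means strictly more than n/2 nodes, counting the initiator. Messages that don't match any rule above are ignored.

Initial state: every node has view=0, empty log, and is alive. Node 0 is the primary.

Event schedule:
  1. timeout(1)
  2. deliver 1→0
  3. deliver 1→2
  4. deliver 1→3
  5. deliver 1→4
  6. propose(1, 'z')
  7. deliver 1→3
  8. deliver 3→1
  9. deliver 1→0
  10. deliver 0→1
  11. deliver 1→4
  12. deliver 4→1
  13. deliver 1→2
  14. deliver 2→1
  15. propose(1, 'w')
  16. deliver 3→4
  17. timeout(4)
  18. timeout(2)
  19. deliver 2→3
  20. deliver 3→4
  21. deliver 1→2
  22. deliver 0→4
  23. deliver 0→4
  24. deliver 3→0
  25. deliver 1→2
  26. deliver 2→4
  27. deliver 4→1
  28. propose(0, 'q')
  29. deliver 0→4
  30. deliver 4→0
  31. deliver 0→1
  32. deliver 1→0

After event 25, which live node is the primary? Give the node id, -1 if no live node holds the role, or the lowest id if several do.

1

after 1 — timeout(1): n1:prim/v1/[-]
after 2 — deliver 1→0: n0:back/v1/[-]
after 3 — deliver 1→2: n2:back/v1/[-]
after 4 — deliver 1→3: n3:back/v1/[-]
after 5 — deliver 1→4: n4:back/v1/[-]
after 6 — propose(1,'z'): ·
after 7 — deliver 1→3: n3:back/v1/[z]
after 8 — deliver 3→1: ·
after 9 — deliver 1→0: n0:back/v1/[z]
after 10 — deliver 0→1: n1:prim/v1/[z]
after 11 — deliver 1→4: n4:back/v1/[z]
after 12 — deliver 4→1: ·
after 13 — deliver 1→2: n2:back/v1/[z]
after 14 — deliver 2→1: ·
after 15 — propose(1,'w'): ·
after 16 — deliver 3→4: ·
after 17 — timeout(4): n4:back/v2/[z]
after 18 — timeout(2): n2:prim/v2/[z]
after 19 — deliver 2→3: n3:back/v2/[z]
after 20 — deliver 3→4: ·
after 21 — deliver 1→2: ·
after 22 — deliver 0→4: ·
after 23 — deliver 0→4: ·
after 24 — deliver 3→0: ·
after 25 — deliver 1→2: ·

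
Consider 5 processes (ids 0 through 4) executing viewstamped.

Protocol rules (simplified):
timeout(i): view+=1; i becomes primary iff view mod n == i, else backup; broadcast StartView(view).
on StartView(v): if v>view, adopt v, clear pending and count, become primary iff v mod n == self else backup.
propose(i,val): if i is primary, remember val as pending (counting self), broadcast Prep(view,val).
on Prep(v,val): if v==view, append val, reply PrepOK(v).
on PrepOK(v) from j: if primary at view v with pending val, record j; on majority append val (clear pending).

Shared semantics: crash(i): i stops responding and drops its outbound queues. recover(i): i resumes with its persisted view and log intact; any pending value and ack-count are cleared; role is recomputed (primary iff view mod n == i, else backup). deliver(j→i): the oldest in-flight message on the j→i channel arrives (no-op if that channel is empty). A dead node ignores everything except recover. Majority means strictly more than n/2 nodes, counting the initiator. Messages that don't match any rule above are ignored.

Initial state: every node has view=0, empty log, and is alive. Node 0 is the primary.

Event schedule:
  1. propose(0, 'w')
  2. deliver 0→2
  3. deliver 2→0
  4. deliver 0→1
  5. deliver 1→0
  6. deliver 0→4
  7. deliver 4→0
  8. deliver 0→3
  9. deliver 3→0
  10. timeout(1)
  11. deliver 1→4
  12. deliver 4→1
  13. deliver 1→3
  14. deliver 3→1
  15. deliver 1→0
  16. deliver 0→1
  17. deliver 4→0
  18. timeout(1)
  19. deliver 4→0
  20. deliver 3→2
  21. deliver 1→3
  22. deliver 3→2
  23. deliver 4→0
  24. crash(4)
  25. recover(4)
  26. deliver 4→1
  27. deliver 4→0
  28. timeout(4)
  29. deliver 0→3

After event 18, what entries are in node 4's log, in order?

w

step 1 propose(0,'w'): —
step 2 deliver 0→2: 2={back,v=0,log=w}
step 3 deliver 2→0: —
step 4 deliver 0→1: 1={back,v=0,log=w}
step 5 deliver 1→0: 0={prim,v=0,log=w}
step 6 deliver 0→4: 4={back,v=0,log=w}
step 7 deliver 4→0: —
step 8 deliver 0→3: 3={back,v=0,log=w}
step 9 deliver 3→0: —
step 10 timeout(1): 1={prim,v=1,log=w}
step 11 deliver 1→4: 4={back,v=1,log=w}
step 12 deliver 4→1: —
step 13 deliver 1→3: 3={back,v=1,log=w}
step 14 deliver 3→1: —
step 15 deliver 1→0: 0={back,v=1,log=w}
step 16 deliver 0→1: —
step 17 deliver 4→0: —
step 18 timeout(1): 1={back,v=2,log=w}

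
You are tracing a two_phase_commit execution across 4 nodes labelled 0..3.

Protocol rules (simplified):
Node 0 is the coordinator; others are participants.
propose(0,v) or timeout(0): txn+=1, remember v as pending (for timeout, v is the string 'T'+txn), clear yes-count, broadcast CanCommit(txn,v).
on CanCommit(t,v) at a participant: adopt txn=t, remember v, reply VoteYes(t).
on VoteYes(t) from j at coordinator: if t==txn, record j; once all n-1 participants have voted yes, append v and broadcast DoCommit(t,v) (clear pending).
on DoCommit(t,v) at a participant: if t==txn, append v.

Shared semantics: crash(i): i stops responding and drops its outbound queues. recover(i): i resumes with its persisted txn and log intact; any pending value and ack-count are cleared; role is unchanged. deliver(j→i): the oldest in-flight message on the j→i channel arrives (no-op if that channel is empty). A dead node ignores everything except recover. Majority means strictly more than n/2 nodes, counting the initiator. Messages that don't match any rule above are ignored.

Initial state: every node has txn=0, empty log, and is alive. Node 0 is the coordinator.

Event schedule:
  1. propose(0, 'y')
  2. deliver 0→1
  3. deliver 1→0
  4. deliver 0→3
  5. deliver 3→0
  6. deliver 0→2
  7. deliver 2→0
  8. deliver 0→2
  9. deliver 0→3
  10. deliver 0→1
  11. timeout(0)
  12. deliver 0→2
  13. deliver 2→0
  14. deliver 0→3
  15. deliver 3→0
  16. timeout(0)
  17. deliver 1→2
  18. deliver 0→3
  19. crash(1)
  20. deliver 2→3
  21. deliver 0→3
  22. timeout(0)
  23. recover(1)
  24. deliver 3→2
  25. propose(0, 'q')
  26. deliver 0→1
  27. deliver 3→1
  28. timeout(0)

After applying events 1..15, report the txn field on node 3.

2

after 1 — propose(0,'y'): n0:coor/t1/[-]
after 2 — deliver 0→1: n1:part/t1/[-]
after 3 — deliver 1→0: ·
after 4 — deliver 0→3: n3:part/t1/[-]
after 5 — deliver 3→0: ·
after 6 — deliver 0→2: n2:part/t1/[-]
after 7 — deliver 2→0: n0:coor/t1/[y]
after 8 — deliver 0→2: n2:part/t1/[y]
after 9 — deliver 0→3: n3:part/t1/[y]
after 10 — deliver 0→1: n1:part/t1/[y]
after 11 — timeout(0): n0:coor/t2/[y]
after 12 — deliver 0→2: n2:part/t2/[y]
after 13 — deliver 2→0: ·
after 14 — deliver 0→3: n3:part/t2/[y]
after 15 — deliver 3→0: ·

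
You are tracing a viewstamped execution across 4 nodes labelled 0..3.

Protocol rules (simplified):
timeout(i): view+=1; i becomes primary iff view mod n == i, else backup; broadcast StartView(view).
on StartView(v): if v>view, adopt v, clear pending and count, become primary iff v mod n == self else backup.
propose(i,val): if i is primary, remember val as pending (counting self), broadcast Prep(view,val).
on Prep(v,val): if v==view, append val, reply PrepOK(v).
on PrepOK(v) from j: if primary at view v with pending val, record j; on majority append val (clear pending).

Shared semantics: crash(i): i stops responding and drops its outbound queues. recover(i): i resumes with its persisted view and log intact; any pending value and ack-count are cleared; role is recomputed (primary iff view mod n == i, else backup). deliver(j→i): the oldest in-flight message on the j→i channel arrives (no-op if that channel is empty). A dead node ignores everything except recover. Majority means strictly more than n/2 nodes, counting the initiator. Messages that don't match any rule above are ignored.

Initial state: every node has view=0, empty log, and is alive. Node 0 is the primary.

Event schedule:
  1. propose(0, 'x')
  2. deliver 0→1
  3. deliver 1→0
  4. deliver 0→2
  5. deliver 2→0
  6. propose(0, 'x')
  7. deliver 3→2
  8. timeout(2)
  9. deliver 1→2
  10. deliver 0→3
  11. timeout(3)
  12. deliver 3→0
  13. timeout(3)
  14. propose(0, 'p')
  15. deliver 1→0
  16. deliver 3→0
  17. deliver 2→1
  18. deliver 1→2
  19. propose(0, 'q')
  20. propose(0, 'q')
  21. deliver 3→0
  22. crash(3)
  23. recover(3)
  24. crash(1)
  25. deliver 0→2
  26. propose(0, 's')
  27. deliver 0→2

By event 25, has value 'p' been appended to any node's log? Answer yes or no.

no

[1] propose(0,'x') → ∅
[2] deliver 0→1 → N1(back v0 [x])
[3] deliver 1→0 → ∅
[4] deliver 0→2 → N2(back v0 [x])
[5] deliver 2→0 → N0(prim v0 [x])
[6] propose(0,'x') → ∅
[7] deliver 3→2 → ∅
[8] timeout(2) → N2(back v1 [x])
[9] deliver 1→2 → ∅
[10] deliver 0→3 → N3(back v0 [x])
[11] timeout(3) → N3(back v1 [x])
[12] deliver 3→0 → ∅
[13] timeout(3) → N3(back v2 [x])
[14] propose(0,'p') → ∅
[15] deliver 1→0 → ∅
[16] deliver 3→0 → N0(back v1 [x])
[17] deliver 2→1 → N1(prim v1 [x])
[18] deliver 1→2 → ∅
[19] propose(0,'q') → ∅
[20] propose(0,'q') → ∅
[21] deliver 3→0 → N0(back v2 [x])
[22] crash(3) → N3(✗back v2 [x])
[23] recover(3) → N3(back v2 [x])
[24] crash(1) → N1(✗prim v1 [x])
[25] deliver 0→2 → ∅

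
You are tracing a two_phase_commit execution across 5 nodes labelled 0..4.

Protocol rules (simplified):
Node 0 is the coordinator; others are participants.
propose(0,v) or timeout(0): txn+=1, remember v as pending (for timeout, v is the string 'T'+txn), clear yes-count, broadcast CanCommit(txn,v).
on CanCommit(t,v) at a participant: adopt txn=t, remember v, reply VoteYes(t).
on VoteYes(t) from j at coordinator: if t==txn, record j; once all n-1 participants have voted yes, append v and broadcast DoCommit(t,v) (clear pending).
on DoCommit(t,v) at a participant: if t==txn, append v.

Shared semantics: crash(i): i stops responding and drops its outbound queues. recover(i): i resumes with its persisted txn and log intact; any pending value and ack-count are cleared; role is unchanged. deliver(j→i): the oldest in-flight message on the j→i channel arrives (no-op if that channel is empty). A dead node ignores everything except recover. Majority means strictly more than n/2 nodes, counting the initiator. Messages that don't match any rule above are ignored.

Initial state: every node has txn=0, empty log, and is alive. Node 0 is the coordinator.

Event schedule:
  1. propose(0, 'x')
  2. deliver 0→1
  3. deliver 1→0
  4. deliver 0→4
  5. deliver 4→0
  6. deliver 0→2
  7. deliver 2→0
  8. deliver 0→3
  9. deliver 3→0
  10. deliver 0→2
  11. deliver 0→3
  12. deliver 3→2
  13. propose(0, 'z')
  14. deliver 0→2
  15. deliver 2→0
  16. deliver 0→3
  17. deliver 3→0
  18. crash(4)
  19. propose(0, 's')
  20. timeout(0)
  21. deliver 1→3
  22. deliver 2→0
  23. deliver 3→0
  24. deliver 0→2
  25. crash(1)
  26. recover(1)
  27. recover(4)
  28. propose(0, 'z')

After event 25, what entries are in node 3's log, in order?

x

[1] propose(0,'x') → N0(coor t1 [-])
[2] deliver 0→1 → N1(part t1 [-])
[3] deliver 1→0 → ∅
[4] deliver 0→4 → N4(part t1 [-])
[5] deliver 4→0 → ∅
[6] deliver 0→2 → N2(part t1 [-])
[7] deliver 2→0 → ∅
[8] deliver 0→3 → N3(part t1 [-])
[9] deliver 3→0 → N0(coor t1 [x])
[10] deliver 0→2 → N2(part t1 [x])
[11] deliver 0→3 → N3(part t1 [x])
[12] deliver 3→2 → ∅
[13] propose(0,'z') → N0(coor t2 [x])
[14] deliver 0→2 → N2(part t2 [x])
[15] deliver 2→0 → ∅
[16] deliver 0→3 → N3(part t2 [x])
[17] deliver 3→0 → ∅
[18] crash(4) → N4(✗part t1 [-])
[19] propose(0,'s') → N0(coor t3 [x])
[20] timeout(0) → N0(coor t4 [x])
[21] deliver 1→3 → ∅
[22] deliver 2→0 → ∅
[23] deliver 3→0 → ∅
[24] deliver 0→2 → N2(part t3 [x])
[25] crash(1) → N1(✗part t1 [-])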